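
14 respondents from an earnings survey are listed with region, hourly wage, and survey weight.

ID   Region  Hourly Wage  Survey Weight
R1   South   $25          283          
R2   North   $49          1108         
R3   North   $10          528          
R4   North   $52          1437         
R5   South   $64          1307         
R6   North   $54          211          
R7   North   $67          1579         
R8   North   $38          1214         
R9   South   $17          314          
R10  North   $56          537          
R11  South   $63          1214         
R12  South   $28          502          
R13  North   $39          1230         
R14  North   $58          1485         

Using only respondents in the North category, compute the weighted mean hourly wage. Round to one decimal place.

North rows: R2, R3, R4, R6, R7, R8, R10, R13, R14
Weighted sum = 49×1108 + 10×528 + 52×1437 + 54×211 + 67×1579 + 38×1214 + 56×537 + 39×1230 + 58×1485
  = 461787
Sum of weights = 9329
Weighted mean = 461787 / 9329 = 49.500161

49.5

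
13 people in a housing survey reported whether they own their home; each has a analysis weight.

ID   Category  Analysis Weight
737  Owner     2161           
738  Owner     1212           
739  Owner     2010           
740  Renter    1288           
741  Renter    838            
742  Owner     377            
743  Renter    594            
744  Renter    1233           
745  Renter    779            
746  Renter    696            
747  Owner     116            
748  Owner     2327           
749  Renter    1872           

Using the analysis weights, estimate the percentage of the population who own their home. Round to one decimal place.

Sum of weights for 'Owner' = 2161 + 1212 + 2010 + 377 + 116 + 2327 = 8203
Total weight = 15503
Weighted proportion = 8203 / 15503 = 0.5291234 → 52.91234%

52.9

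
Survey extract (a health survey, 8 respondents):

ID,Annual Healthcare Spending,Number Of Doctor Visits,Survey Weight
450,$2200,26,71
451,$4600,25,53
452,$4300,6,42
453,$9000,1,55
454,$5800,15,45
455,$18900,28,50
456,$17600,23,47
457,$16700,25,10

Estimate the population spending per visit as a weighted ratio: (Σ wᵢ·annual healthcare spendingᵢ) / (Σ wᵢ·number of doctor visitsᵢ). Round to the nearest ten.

Σ wᵢ·y = 2200×71 + 4600×53 + 4300×42 + 9000×55 + 5800×45 + 18900×50 + 17600×47 + 16700×10
  = 156200 + 243800 + 180600 + 495000 + 261000 + 945000 + 827200 + 167000 = 3275800
Σ wᵢ·x = 26×71 + 25×53 + 6×42 + 1×55 + 15×45 + 28×50 + 23×47 + 25×10
  = 1846 + 1325 + 252 + 55 + 675 + 1400 + 1081 + 250 = 6884
Ratio = 3275800 / 6884 = 475.85706

480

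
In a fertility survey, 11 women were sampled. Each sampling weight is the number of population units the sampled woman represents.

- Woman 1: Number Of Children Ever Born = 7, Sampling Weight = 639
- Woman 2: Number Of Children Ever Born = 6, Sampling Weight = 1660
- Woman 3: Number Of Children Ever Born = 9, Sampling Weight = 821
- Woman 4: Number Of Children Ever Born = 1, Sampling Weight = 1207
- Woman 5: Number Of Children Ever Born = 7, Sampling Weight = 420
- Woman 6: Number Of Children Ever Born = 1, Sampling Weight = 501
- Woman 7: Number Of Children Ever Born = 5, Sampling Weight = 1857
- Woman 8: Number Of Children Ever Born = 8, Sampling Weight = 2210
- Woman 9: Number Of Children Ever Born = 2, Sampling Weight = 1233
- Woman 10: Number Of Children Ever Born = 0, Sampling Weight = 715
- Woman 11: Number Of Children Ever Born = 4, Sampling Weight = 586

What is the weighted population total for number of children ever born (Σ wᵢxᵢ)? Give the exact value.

58245

Weighted total = 7×639 + 6×1660 + 9×821 + 1×1207 + 7×420 + 1×501 + 5×1857 + 8×2210 + 2×1233 + 0×715 + 4×586
  = 4473 + 9960 + 7389 + 1207 + 2940 + 501 + 9285 + 17680 + 2466 + 0 + 2344 = 58245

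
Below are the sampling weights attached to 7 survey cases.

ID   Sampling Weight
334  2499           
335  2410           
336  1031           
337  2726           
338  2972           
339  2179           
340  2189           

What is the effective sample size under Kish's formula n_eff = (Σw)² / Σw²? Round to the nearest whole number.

7

Σ wᵢ = 2499 + 2410 + 1031 + 2726 + 2972 + 2179 + 2189 = 16006
Σ wᵢ² = 6245001 + 5808100 + 1062961 + 7431076 + 8832784 + 4748041 + 4791721 = 38919684
n_eff = 16006² / 38919684 = 256192036 / 38919684 = 6.5825826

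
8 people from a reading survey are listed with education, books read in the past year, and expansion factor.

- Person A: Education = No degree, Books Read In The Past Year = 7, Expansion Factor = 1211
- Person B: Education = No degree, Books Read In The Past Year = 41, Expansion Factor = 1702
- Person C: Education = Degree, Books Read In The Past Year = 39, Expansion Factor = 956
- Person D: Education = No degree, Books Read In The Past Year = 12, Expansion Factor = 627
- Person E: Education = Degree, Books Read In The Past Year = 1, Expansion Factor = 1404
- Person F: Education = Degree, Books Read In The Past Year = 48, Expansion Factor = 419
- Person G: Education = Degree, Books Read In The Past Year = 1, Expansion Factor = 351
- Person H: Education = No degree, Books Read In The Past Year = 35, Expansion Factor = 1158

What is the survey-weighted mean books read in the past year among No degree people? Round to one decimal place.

26.9

No degree rows: A, B, D, H
Weighted sum = 7×1211 + 41×1702 + 12×627 + 35×1158
  = 126313
Sum of weights = 1211 + 1702 + 627 + 1158 = 4698
Weighted mean = 126313 / 4698 = 26.886547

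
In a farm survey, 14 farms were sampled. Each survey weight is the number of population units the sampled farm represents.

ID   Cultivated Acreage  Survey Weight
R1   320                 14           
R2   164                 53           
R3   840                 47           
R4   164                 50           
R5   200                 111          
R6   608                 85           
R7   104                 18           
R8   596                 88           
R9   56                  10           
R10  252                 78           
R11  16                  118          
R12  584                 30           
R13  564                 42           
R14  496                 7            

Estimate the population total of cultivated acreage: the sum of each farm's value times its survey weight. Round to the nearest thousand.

Weighted total = 255836

256000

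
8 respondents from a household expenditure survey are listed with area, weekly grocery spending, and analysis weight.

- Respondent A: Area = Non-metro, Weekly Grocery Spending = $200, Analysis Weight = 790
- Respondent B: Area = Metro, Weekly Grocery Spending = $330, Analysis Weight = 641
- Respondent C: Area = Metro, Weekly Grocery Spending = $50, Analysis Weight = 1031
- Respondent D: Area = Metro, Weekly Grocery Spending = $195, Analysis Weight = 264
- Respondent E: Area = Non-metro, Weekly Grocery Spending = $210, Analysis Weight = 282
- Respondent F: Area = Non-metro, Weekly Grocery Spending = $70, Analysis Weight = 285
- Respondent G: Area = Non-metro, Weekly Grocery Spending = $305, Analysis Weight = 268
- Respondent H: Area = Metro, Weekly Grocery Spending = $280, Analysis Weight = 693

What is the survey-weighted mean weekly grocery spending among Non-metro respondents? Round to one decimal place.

Non-metro rows: A, E, F, G
Weighted sum = 318910
Sum of weights = 1625
Weighted mean = 318910 / 1625 = 196.25231

196.3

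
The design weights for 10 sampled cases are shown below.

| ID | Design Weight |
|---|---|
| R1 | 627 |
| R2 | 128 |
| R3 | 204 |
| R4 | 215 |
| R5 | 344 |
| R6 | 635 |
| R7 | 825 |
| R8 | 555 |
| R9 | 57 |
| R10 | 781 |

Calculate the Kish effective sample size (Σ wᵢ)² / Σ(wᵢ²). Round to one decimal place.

Σ wᵢ = 4371
Σ wᵢ² = 393129 + 16384 + 41616 + 46225 + 118336 + 403225 + 680625 + 308025 + 3249 + 609961 = 2620775
n_eff = 4371² / 2620775 = 19105641 / 2620775 = 7.290073

7.3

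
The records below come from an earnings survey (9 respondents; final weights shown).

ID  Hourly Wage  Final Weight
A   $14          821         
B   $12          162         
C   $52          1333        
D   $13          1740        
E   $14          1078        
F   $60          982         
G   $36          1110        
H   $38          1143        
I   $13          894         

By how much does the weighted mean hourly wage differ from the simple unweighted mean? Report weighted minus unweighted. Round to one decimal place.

Unweighted sum = 14 + 12 + 52 + 13 + 14 + 60 + 36 + 38 + 13 = 252
Unweighted mean = 252 / 9 = 28
Weighted sum = 14×821 + 12×162 + 52×1333 + 13×1740 + 14×1078 + 60×982 + 36×1110 + 38×1143 + 13×894
  = 274402
Sum of weights = 821 + 162 + 1333 + 1740 + 1078 + 982 + 1110 + 1143 + 894 = 9263
Weighted mean = 274402 / 9263 = 29.623448
Difference (weighted minus unweighted) = 1.6234481

1.6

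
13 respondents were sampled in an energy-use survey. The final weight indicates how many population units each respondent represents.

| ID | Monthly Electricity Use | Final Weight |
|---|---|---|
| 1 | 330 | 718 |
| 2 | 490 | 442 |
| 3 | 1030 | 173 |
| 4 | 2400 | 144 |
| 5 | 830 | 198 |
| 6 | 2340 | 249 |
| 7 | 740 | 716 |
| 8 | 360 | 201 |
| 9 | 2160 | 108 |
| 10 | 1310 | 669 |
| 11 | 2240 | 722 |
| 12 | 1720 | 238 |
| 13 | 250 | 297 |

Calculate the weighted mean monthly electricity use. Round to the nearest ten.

Weighted sum = 5537070
Sum of weights = 4875
Weighted mean = 5537070 / 4875 = 1135.8092

1140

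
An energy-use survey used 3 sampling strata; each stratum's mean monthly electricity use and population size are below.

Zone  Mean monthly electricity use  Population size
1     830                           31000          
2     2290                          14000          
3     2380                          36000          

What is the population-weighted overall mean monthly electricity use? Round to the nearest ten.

Σ Nₕ·x̄ₕ = 830×31000 + 2290×14000 + 2380×36000
  = 143470000
Σ Nₕ = 31000 + 14000 + 36000 = 81000
Overall mean = 143470000 / 81000 = 1771.2346

1770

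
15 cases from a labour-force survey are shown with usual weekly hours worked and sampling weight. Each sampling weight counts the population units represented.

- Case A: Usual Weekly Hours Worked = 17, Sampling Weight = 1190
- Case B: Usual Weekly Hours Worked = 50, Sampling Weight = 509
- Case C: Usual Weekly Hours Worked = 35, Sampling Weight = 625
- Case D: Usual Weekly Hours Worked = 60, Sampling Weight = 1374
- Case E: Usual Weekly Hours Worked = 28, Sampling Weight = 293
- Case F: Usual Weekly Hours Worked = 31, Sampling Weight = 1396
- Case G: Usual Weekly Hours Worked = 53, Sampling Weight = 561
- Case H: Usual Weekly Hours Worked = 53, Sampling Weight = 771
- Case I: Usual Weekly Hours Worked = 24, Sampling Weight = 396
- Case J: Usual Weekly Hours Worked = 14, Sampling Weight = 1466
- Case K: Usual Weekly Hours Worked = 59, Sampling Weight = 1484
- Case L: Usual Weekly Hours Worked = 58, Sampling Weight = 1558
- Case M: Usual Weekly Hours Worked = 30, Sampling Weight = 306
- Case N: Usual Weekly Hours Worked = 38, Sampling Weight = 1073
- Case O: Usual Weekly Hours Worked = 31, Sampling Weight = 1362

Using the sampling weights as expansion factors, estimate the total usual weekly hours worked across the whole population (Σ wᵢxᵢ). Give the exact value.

572195

Weighted total = 572195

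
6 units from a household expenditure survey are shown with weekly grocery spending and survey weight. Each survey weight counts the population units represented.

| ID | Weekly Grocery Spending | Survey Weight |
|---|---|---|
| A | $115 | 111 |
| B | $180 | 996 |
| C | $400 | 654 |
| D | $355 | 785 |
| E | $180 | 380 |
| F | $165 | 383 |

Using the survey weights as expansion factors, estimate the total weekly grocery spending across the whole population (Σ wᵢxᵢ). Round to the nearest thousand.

864000

Weighted total = 115×111 + 180×996 + 400×654 + 355×785 + 180×380 + 165×383
  = 12765 + 179280 + 261600 + 278675 + 68400 + 63195 = 863915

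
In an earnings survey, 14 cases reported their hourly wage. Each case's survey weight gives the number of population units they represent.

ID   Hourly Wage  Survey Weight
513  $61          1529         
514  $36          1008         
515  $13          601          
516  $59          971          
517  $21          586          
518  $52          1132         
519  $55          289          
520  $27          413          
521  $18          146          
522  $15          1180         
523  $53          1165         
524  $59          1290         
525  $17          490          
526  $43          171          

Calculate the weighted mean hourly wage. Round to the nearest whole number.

Weighted sum = 466741
Sum of weights = 10971
Weighted mean = 466741 / 10971 = 42.543159

43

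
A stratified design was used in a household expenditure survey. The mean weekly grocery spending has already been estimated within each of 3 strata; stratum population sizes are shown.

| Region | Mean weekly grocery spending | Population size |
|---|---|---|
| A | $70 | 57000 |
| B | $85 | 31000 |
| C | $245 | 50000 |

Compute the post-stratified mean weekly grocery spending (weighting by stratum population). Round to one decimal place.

136.8

Σ Nₕ·x̄ₕ = 70×57000 + 85×31000 + 245×50000
  = 3990000 + 2635000 + 12250000 = 18875000
Σ Nₕ = 57000 + 31000 + 50000 = 138000
Overall mean = 18875000 / 138000 = 136.77536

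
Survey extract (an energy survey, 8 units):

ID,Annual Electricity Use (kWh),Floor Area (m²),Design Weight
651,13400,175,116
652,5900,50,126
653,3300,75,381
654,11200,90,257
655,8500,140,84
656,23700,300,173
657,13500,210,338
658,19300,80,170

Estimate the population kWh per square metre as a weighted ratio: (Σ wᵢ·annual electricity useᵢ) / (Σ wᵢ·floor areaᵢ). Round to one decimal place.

Σ wᵢ·y = 13400×116 + 5900×126 + 3300×381 + 11200×257 + 8500×84 + 23700×173 + 13500×338 + 19300×170
  = 1554400 + 743400 + 1257300 + 2878400 + 714000 + 4100100 + 4563000 + 3281000 = 19091600
Σ wᵢ·x = 175×116 + 50×126 + 75×381 + 90×257 + 140×84 + 300×173 + 210×338 + 80×170
  = 226545
Ratio = 19091600 / 226545 = 84.272882

84.3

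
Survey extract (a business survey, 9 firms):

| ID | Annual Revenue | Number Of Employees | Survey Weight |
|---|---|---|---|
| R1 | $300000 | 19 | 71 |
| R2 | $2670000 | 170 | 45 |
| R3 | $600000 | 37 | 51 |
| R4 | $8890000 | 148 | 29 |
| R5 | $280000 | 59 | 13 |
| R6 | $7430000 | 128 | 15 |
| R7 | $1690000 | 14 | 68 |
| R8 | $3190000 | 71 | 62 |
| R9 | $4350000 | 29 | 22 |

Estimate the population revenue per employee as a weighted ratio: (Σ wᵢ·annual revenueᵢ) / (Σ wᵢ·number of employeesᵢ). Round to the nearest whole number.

Σ wᵢ·y = 953350000
Σ wᵢ·x = 19×71 + 170×45 + 37×51 + 148×29 + 59×13 + 128×15 + 14×68 + 71×62 + 29×22
  = 1349 + 7650 + 1887 + 4292 + 767 + 1920 + 952 + 4402 + 638 = 23857
Ratio = 953350000 / 23857 = 39961.018

39961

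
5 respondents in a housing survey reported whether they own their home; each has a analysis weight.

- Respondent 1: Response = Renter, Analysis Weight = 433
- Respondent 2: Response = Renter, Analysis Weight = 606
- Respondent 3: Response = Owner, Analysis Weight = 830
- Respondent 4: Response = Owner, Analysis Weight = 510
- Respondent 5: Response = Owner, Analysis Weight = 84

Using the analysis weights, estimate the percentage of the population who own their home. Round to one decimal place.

Sum of weights for 'Owner' = 830 + 510 + 84 = 1424
Total weight = 433 + 606 + 830 + 510 + 84 = 2463
Weighted proportion = 1424 / 2463 = 0.57815672 → 57.815672%

57.8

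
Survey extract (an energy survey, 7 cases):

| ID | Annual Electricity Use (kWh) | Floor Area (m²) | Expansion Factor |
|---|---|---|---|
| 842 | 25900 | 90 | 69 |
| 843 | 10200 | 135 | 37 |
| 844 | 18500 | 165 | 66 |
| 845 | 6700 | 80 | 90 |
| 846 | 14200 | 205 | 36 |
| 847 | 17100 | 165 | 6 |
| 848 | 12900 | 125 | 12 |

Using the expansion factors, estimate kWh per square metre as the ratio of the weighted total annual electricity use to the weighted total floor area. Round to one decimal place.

Σ wᵢ·y = 25900×69 + 10200×37 + 18500×66 + 6700×90 + 14200×36 + 17100×6 + 12900×12
  = 4757100
Σ wᵢ·x = 90×69 + 135×37 + 165×66 + 80×90 + 205×36 + 165×6 + 125×12
  = 39165
Ratio = 4757100 / 39165 = 121.46304

121.5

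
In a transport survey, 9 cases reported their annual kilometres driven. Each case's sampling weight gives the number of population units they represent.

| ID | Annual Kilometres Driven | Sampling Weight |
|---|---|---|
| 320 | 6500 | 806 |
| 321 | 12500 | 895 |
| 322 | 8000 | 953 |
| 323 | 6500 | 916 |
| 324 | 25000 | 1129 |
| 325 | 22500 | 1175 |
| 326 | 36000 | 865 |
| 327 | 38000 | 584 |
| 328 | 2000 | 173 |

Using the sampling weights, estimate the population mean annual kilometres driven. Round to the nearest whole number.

Weighted sum = 6500×806 + 12500×895 + 8000×953 + 6500×916 + 25000×1129 + 22500×1175 + 36000×865 + 38000×584 + 2000×173
  = 5239000 + 11187500 + 7624000 + 5954000 + 28225000 + 26437500 + 31140000 + 22192000 + 346000 = 138345000
Sum of weights = 806 + 895 + 953 + 916 + 1129 + 1175 + 865 + 584 + 173 = 7496
Weighted mean = 138345000 / 7496 = 18455.843

18456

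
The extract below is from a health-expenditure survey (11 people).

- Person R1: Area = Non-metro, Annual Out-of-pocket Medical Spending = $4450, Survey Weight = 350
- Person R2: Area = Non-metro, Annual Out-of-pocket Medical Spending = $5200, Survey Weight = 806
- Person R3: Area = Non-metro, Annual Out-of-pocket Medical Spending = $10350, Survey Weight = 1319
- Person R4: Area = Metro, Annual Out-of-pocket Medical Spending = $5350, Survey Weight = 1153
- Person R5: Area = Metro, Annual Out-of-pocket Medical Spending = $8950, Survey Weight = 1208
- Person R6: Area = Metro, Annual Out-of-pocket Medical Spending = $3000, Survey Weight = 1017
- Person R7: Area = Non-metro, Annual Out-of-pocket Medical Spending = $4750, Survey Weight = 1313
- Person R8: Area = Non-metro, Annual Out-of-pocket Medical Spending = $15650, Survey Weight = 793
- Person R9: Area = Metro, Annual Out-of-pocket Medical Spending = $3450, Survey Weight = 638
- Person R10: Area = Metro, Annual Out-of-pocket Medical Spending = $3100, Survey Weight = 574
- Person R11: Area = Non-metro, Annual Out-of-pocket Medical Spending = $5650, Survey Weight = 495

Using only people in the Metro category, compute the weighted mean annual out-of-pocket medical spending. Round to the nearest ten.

5230

Metro rows: R4, R5, R6, R9, R10
Weighted sum = 5350×1153 + 8950×1208 + 3000×1017 + 3450×638 + 3100×574
  = 6168550 + 10811600 + 3051000 + 2201100 + 1779400 = 24011650
Sum of weights = 1153 + 1208 + 1017 + 638 + 574 = 4590
Weighted mean = 24011650 / 4590 = 5231.2963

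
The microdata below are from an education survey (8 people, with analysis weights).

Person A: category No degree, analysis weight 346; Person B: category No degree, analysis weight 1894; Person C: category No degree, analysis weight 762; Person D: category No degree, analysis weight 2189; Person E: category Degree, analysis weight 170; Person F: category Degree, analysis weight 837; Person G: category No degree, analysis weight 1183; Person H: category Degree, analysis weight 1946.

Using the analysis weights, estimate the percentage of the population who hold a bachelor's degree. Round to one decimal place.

Sum of weights for 'Degree' = 170 + 837 + 1946 = 2953
Total weight = 346 + 1894 + 762 + 2189 + 170 + 837 + 1183 + 1946 = 9327
Weighted proportion = 2953 / 9327 = 0.3166077 → 31.66077%

31.7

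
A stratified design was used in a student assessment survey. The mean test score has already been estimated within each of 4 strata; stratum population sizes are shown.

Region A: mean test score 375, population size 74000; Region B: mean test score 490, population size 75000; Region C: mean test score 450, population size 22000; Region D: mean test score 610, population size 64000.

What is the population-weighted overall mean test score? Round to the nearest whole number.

483

Σ Nₕ·x̄ₕ = 375×74000 + 490×75000 + 450×22000 + 610×64000
  = 27750000 + 36750000 + 9900000 + 39040000 = 113440000
Σ Nₕ = 74000 + 75000 + 22000 + 64000 = 235000
Overall mean = 113440000 / 235000 = 482.7234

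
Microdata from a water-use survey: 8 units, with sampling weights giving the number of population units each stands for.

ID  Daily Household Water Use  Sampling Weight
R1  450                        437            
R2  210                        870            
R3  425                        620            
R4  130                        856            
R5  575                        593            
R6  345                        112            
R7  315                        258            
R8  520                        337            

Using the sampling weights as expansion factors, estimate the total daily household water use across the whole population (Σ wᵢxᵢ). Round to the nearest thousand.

Weighted total = 450×437 + 210×870 + 425×620 + 130×856 + 575×593 + 345×112 + 315×258 + 520×337
  = 1390255

1390000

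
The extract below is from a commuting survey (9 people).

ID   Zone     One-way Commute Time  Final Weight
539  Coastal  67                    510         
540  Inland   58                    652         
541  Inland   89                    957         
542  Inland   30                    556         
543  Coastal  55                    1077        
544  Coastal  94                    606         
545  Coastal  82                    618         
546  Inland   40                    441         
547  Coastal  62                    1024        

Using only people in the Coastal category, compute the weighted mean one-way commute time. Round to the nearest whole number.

69

Coastal rows: 539, 543, 544, 545, 547
Weighted sum = 67×510 + 55×1077 + 94×606 + 82×618 + 62×1024
  = 34170 + 59235 + 56964 + 50676 + 63488 = 264533
Sum of weights = 510 + 1077 + 606 + 618 + 1024 = 3835
Weighted mean = 264533 / 3835 = 68.978618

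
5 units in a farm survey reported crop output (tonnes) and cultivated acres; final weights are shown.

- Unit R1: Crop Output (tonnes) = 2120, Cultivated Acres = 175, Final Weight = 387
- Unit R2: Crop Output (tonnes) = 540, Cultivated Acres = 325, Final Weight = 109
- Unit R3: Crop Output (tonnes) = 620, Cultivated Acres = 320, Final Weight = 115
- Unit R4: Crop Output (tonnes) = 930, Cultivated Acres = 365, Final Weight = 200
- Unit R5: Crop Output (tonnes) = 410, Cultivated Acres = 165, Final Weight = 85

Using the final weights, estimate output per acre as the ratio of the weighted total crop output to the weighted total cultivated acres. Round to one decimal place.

Σ wᵢ·y = 2120×387 + 540×109 + 620×115 + 930×200 + 410×85
  = 1171450
Σ wᵢ·x = 175×387 + 325×109 + 320×115 + 365×200 + 165×85
  = 67725 + 35425 + 36800 + 73000 + 14025 = 226975
Ratio = 1171450 / 226975 = 5.1611411

5.2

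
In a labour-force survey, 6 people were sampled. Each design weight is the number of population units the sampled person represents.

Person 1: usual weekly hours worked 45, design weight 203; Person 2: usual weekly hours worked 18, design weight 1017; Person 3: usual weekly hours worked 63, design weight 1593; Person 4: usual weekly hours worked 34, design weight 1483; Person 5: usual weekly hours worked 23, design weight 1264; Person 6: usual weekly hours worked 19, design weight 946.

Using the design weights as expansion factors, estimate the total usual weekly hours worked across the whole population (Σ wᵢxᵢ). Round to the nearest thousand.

225000

Weighted total = 45×203 + 18×1017 + 63×1593 + 34×1483 + 23×1264 + 19×946
  = 9135 + 18306 + 100359 + 50422 + 29072 + 17974 = 225268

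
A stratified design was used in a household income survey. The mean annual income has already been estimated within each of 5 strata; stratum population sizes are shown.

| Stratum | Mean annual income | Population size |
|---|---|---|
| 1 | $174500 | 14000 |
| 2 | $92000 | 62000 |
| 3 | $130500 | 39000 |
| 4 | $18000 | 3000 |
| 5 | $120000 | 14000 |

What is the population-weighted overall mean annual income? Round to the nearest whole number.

113413

Σ Nₕ·x̄ₕ = 174500×14000 + 92000×62000 + 130500×39000 + 18000×3000 + 120000×14000
  = 2443000000 + 5704000000 + 5089500000 + 54000000 + 1680000000 = 14970500000
Σ Nₕ = 14000 + 62000 + 39000 + 3000 + 14000 = 132000
Overall mean = 14970500000 / 132000 = 113412.88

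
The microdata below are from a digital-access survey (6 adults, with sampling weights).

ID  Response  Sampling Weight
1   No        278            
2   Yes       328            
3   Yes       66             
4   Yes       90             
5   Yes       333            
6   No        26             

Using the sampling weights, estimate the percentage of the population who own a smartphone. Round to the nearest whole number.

73

Sum of weights for 'Yes' = 328 + 66 + 90 + 333 = 817
Total weight = 278 + 328 + 66 + 90 + 333 + 26 = 1121
Weighted proportion = 817 / 1121 = 0.72881356 → 72.881356%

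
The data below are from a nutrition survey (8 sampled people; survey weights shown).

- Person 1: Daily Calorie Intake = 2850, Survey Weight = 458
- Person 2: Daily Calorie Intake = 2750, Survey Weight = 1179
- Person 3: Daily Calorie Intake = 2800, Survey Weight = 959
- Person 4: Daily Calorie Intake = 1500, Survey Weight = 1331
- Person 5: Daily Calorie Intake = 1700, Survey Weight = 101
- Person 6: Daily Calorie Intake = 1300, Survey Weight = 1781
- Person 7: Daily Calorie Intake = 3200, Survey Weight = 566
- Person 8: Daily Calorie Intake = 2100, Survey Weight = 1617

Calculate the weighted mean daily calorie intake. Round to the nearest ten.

Weighted sum = 2850×458 + 2750×1179 + 2800×959 + 1500×1331 + 1700×101 + 1300×1781 + 3200×566 + 2100×1617
  = 1305300 + 3242250 + 2685200 + 1996500 + 171700 + 2315300 + 1811200 + 3395700 = 16923150
Sum of weights = 458 + 1179 + 959 + 1331 + 101 + 1781 + 566 + 1617 = 7992
Weighted mean = 16923150 / 7992 = 2117.5113

2120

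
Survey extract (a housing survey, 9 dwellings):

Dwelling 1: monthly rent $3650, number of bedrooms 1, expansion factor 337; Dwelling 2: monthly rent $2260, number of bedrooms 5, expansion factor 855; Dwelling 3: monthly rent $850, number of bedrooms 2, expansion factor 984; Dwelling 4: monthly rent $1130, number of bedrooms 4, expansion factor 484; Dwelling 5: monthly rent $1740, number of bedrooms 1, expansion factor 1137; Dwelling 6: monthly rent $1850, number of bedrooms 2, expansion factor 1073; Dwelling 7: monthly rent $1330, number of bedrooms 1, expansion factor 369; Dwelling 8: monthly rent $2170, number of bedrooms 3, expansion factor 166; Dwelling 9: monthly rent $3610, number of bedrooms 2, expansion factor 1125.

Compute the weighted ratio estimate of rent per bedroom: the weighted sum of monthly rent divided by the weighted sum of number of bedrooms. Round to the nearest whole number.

Σ wᵢ·y = 3650×337 + 2260×855 + 850×984 + 1130×484 + 1740×1137 + 1850×1073 + 1330×369 + 2170×166 + 3610×1125
  = 13421340
Σ wᵢ·x = 1×337 + 5×855 + 2×984 + 4×484 + 1×1137 + 2×1073 + 1×369 + 3×166 + 2×1125
  = 337 + 4275 + 1968 + 1936 + 1137 + 2146 + 369 + 498 + 2250 = 14916
Ratio = 13421340 / 14916 = 899.79485

900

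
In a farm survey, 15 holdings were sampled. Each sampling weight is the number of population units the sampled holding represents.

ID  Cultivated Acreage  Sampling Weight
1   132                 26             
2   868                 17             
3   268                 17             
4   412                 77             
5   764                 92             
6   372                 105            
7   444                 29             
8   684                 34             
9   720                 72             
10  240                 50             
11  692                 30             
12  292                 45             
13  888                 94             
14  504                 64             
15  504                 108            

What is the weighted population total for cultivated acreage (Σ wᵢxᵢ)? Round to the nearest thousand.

Weighted total = 467848

468000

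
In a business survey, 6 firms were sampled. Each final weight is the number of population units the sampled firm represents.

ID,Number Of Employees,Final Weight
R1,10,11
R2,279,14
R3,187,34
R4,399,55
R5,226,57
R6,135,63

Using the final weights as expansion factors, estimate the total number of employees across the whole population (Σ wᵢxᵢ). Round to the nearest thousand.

54000

Weighted total = 10×11 + 279×14 + 187×34 + 399×55 + 226×57 + 135×63
  = 110 + 3906 + 6358 + 21945 + 12882 + 8505 = 53706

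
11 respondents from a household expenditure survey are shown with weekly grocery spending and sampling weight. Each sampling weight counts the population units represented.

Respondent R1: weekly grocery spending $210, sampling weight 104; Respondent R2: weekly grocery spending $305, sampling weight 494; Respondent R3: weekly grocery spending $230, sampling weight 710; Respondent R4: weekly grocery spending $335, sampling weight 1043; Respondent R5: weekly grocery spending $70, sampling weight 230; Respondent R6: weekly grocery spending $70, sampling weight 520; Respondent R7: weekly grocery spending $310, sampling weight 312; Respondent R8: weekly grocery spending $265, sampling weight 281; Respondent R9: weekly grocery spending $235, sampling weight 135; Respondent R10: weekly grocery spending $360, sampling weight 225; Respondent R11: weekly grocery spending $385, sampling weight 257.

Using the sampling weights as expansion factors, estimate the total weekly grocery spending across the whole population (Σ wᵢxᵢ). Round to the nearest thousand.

Weighted total = 210×104 + 305×494 + 230×710 + 335×1043 + 70×230 + 70×520 + 310×312 + 265×281 + 235×135 + 360×225 + 385×257
  = 21840 + 150670 + 163300 + 349405 + 16100 + 36400 + 96720 + 74465 + 31725 + 81000 + 98945 = 1120570

1121000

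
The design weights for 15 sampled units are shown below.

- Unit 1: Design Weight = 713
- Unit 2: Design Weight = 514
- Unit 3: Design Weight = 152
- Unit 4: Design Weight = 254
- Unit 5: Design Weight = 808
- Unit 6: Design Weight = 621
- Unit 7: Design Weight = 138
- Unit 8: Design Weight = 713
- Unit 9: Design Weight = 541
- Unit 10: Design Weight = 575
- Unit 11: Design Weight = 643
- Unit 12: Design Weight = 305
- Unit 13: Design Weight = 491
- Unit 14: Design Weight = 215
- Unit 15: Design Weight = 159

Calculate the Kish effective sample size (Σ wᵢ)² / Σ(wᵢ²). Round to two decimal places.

12.10

Σ wᵢ = 6842
Σ wᵢ² = 3868470
n_eff = 6842² / 3868470 = 46812964 / 3868470 = 12.101157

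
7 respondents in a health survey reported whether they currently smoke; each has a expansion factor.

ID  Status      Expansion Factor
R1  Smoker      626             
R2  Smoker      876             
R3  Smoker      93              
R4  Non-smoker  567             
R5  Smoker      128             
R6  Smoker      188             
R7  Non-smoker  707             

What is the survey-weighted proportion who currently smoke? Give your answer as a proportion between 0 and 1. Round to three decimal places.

Sum of weights for 'Smoker' = 626 + 876 + 93 + 128 + 188 = 1911
Total weight = 626 + 876 + 93 + 567 + 128 + 188 + 707 = 3185
Weighted proportion = 1911 / 3185 = 0.6

0.600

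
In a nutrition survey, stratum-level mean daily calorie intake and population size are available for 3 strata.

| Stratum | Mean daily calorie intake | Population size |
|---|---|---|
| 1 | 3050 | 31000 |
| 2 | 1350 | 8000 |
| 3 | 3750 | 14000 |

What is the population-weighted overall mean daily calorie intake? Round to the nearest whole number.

Σ Nₕ·x̄ₕ = 3050×31000 + 1350×8000 + 3750×14000
  = 157850000
Σ Nₕ = 31000 + 8000 + 14000 = 53000
Overall mean = 157850000 / 53000 = 2978.3019

2978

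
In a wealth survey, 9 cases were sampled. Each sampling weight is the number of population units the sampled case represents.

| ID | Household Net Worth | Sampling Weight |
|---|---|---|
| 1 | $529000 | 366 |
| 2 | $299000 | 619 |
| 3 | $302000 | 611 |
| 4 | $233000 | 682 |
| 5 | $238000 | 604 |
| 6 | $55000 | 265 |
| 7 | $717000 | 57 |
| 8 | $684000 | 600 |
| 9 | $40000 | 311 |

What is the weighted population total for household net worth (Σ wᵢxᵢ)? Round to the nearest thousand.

Weighted total = 529000×366 + 299000×619 + 302000×611 + 233000×682 + 238000×604 + 55000×265 + 717000×57 + 684000×600 + 40000×311
  = 193614000 + 185081000 + 184522000 + 158906000 + 143752000 + 14575000 + 40869000 + 410400000 + 12440000 = 1344159000

1344159000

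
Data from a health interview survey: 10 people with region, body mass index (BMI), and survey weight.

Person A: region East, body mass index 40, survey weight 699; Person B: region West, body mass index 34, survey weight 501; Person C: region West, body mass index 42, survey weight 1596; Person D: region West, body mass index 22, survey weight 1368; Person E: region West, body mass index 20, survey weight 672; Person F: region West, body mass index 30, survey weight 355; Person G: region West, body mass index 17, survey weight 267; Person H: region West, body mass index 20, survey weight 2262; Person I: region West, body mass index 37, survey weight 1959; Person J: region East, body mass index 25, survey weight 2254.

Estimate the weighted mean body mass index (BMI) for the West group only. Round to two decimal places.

29.01

West rows: B, C, D, E, F, G, H, I
Weighted sum = 34×501 + 42×1596 + 22×1368 + 20×672 + 30×355 + 17×267 + 20×2262 + 37×1959
  = 17034 + 67032 + 30096 + 13440 + 10650 + 4539 + 45240 + 72483 = 260514
Sum of weights = 501 + 1596 + 1368 + 672 + 355 + 267 + 2262 + 1959 = 8980
Weighted mean = 260514 / 8980 = 29.010468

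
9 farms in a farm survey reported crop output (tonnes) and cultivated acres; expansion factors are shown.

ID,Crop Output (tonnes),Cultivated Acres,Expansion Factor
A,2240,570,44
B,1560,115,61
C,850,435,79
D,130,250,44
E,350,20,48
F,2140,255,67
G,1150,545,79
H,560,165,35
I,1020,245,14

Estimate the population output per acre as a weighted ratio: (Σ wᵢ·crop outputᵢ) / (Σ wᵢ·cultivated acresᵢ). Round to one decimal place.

Σ wᵢ·y = 551500
Σ wᵢ·x = 570×44 + 115×61 + 435×79 + 250×44 + 20×48 + 255×67 + 545×79 + 165×35 + 245×14
  = 147765
Ratio = 551500 / 147765 = 3.7322776

3.7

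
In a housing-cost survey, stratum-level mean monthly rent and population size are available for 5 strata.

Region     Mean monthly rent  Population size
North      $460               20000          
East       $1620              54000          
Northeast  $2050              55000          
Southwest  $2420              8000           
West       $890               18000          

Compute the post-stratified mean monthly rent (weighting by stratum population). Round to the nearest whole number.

1579

Σ Nₕ·x̄ₕ = 460×20000 + 1620×54000 + 2050×55000 + 2420×8000 + 890×18000
  = 9200000 + 87480000 + 112750000 + 19360000 + 16020000 = 244810000
Σ Nₕ = 155000
Overall mean = 244810000 / 155000 = 1579.4194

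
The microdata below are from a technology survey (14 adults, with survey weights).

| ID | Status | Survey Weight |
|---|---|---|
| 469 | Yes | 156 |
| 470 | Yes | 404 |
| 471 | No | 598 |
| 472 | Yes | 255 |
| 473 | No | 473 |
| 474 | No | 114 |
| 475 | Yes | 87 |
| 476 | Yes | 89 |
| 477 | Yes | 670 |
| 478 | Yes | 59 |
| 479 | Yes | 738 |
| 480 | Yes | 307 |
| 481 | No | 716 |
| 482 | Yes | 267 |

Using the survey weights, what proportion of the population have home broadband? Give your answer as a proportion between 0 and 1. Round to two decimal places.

Sum of weights for 'Yes' = 156 + 404 + 255 + 87 + 89 + 670 + 59 + 738 + 307 + 267 = 3032
Total weight = 4933
Weighted proportion = 3032 / 4933 = 0.61463612

0.61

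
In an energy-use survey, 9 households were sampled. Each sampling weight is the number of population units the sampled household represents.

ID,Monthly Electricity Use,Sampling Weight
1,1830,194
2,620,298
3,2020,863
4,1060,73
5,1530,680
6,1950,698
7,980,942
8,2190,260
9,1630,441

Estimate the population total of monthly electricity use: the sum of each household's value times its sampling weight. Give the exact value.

6973310

Weighted total = 1830×194 + 620×298 + 2020×863 + 1060×73 + 1530×680 + 1950×698 + 980×942 + 2190×260 + 1630×441
  = 355020 + 184760 + 1743260 + 77380 + 1040400 + 1361100 + 923160 + 569400 + 718830 = 6973310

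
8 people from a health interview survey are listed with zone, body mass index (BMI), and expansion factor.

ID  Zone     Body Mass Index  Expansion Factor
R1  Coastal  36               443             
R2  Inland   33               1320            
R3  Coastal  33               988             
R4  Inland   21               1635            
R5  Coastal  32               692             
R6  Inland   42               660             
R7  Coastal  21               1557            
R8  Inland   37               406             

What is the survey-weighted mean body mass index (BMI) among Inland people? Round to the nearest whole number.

30

Inland rows: R2, R4, R6, R8
Weighted sum = 33×1320 + 21×1635 + 42×660 + 37×406
  = 43560 + 34335 + 27720 + 15022 = 120637
Sum of weights = 4021
Weighted mean = 120637 / 4021 = 30.001741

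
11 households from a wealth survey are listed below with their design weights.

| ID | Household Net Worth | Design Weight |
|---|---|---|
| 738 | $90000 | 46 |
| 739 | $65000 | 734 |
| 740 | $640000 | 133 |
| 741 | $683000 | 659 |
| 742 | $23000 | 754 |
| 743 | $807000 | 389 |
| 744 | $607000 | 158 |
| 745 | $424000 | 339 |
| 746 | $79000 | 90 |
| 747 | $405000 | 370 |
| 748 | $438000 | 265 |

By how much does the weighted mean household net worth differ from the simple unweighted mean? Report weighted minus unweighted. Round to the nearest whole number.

Unweighted sum = 90000 + 65000 + 640000 + 683000 + 23000 + 807000 + 607000 + 424000 + 79000 + 405000 + 438000 = 4261000
Unweighted mean = 4261000 / 11 = 387363.64
Weighted sum = 90000×46 + 65000×734 + 640000×133 + 683000×659 + 23000×754 + 807000×389 + 607000×158 + 424000×339 + 79000×90 + 405000×370 + 438000×265
  = 4140000 + 47710000 + 85120000 + 450097000 + 17342000 + 313923000 + 95906000 + 143736000 + 7110000 + 149850000 + 116070000 = 1431004000
Sum of weights = 46 + 734 + 133 + 659 + 754 + 389 + 158 + 339 + 90 + 370 + 265 = 3937
Weighted mean = 1431004000 / 3937 = 363475.74
Difference (weighted minus unweighted) = -23887.893

-23888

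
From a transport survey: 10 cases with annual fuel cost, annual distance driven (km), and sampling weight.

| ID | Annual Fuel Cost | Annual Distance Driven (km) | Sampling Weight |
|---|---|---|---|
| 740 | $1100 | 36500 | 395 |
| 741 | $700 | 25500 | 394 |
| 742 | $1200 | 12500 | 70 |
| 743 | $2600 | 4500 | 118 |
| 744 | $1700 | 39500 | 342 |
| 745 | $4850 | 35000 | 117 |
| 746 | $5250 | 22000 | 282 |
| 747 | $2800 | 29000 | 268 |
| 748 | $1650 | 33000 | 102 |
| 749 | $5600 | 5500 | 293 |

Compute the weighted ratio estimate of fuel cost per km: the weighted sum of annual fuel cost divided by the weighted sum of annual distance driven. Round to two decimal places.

Σ wᵢ·y = 1100×395 + 700×394 + 1200×70 + 2600×118 + 1700×342 + 4850×117 + 5250×282 + 2800×268 + 1650×102 + 5600×293
  = 6289950
Σ wᵢ·x = 36500×395 + 25500×394 + 12500×70 + 4500×118 + 39500×342 + 35000×117 + 22000×282 + 29000×268 + 33000×102 + 5500×293
  = 14417500 + 10047000 + 875000 + 531000 + 13509000 + 4095000 + 6204000 + 7772000 + 3366000 + 1611500 = 62428000
Ratio = 6289950 / 62428000 = 0.10075527

0.10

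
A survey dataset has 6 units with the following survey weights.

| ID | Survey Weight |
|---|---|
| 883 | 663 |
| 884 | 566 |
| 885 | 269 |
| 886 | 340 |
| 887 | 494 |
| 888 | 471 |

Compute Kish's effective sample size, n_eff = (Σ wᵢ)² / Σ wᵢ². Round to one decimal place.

Σ wᵢ = 663 + 566 + 269 + 340 + 494 + 471 = 2803
Σ wᵢ² = 439569 + 320356 + 72361 + 115600 + 244036 + 221841 = 1413763
n_eff = 2803² / 1413763 = 7856809 / 1413763 = 5.5573735

5.6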